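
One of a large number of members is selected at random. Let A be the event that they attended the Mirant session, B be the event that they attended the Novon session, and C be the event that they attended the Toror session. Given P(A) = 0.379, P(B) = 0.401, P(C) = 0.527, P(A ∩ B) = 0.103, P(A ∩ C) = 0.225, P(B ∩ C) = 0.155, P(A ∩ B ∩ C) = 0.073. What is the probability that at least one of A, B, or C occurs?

0.897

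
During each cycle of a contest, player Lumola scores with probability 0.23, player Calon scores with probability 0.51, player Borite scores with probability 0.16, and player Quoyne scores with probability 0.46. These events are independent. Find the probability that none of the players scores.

Since the events are independent, P(none) is the product of the individual non-occurrence probabilities.
P(none) = (1 − 0.23) × (1 − 0.51) × (1 − 0.16) × (1 − 0.46) = 0.77 × 0.49 × 0.84 × 0.54 = 0.17114328

0.17114328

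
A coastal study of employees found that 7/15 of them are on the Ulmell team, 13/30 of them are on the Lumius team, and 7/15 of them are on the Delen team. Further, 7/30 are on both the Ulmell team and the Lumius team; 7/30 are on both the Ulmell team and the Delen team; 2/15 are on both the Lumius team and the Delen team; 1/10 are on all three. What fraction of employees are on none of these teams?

2/15

Apply inclusion-exclusion:
P(union) = 7/15 + 13/30 + 7/15 − 7/30 − 7/30 − 2/15 + 1/10 = 13/15
P(none) = 1 − 13/15 = 2/15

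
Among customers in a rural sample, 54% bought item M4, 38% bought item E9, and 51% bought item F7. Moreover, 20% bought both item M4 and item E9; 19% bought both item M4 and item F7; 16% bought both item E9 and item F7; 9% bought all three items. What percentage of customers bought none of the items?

3%

Inclusion–exclusion gives
P(at least one) = 54 + 38 + 51 − 20 − 19 − 16 + 9 = 97%
P(none) = 100% − 97% = 3%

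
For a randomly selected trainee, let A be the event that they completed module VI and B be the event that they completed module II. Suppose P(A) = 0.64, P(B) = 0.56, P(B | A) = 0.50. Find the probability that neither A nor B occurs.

P(A ∩ B) = P(A)·P(B|A) = 0.64 × 0.50 = 0.32
P(A ∪ B) = 0.64 + 0.56 − 0.32 = 0.88
P(none) = 1 − 0.88 = 0.12

0.12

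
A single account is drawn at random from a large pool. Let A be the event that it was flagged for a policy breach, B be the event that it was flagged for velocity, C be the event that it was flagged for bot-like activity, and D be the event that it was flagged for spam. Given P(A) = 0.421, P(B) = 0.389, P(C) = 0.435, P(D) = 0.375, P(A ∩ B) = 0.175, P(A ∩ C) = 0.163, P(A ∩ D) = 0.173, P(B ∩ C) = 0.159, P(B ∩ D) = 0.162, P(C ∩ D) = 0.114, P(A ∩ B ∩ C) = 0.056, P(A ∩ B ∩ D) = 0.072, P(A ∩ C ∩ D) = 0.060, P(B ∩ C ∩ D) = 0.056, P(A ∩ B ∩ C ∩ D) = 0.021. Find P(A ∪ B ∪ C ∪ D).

0.897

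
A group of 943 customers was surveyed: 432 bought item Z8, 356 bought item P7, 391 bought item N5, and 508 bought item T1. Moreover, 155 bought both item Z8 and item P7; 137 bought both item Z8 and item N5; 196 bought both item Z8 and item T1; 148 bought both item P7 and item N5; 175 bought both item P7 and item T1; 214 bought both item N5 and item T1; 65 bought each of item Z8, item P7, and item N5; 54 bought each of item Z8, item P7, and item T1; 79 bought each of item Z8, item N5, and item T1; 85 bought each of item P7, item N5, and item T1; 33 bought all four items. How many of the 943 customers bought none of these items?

31

N(≥1) = 432 + 356 + 391 + 508 − 155 − 137 − 196 − 148 − 175 − 214 + 65 + 54 + 79 + 85 − 33 = 912
None: 943 − 912 = 31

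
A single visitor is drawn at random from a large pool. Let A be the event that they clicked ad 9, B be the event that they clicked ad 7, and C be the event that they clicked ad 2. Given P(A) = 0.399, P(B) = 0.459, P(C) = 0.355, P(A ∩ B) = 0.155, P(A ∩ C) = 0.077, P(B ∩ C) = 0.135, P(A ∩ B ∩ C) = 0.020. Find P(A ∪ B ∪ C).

By inclusion-exclusion,
P(A ∪ B ∪ C) = 0.399 + 0.459 + 0.355 − 0.155 − 0.077 − 0.135 + 0.020 = 0.866

0.866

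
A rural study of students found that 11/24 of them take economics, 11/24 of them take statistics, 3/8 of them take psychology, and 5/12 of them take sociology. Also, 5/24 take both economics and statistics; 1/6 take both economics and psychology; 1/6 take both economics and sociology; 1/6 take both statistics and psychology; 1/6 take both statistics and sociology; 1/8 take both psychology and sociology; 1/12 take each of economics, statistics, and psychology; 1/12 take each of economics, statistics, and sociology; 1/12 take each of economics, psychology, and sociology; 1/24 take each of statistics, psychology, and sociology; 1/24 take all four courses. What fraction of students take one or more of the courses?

Apply inclusion-exclusion:
P(≥1) = 11/24 + 11/24 + 3/8 + 5/12 − 5/24 − 1/6 − 1/6 − 1/6 − 1/6 − 1/8 + 1/12 + 1/12 + 1/12 + 1/24 − 1/24 = 23/24

23/24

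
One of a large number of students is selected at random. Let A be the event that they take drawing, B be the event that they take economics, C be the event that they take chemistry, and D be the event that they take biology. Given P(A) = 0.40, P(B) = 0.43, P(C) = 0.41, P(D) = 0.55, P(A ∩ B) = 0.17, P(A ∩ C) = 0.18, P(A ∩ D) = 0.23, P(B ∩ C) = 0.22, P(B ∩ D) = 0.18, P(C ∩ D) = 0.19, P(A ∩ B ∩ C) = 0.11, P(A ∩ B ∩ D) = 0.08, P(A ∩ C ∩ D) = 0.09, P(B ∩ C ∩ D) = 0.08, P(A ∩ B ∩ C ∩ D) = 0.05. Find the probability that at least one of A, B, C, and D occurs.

Apply inclusion-exclusion:
P(A ∪ B ∪ C ∪ D) = 0.40 + 0.43 + 0.41 + 0.55 − 0.17 − 0.18 − 0.23 − 0.22 − 0.18 − 0.19 + 0.11 + 0.08 + 0.09 + 0.08 − 0.05 = 0.93

0.93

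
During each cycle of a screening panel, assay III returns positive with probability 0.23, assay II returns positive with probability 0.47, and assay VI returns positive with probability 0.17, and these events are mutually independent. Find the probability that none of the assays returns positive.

P(none) = (1 − 0.23) × (1 − 0.47) × (1 − 0.17) = 0.77 × 0.53 × 0.83 = 0.338723

0.338723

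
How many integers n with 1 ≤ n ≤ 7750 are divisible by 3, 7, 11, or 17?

3960

2583 + 1107 + 704 + 455 − 369 − 234 − 151 − 100 − 65 − 41 + 33 + 21 + 13 + 5 − 1 = 3960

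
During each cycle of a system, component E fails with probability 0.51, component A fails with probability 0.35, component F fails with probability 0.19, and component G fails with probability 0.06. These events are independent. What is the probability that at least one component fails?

0.7574941

Independence gives P(none) = ∏(1 − pᵢ).
P(none) = (1 − 0.51) × (1 − 0.35) × (1 − 0.19) × (1 − 0.06) = 0.49 × 0.65 × 0.81 × 0.94 = 0.2425059
P(at least one) = 1 − 0.2425059 = 0.7574941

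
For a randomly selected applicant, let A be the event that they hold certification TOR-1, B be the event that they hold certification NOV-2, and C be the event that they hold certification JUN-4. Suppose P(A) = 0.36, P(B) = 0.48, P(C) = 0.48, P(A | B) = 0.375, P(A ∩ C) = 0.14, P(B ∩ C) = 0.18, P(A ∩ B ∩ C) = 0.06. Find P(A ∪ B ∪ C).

0.88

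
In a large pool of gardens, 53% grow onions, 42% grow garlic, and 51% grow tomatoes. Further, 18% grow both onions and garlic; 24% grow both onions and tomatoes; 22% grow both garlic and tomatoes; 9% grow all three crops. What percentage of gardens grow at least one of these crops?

91%

P(at least one) = 53 + 42 + 51 − 18 − 24 − 22 + 9 = 91%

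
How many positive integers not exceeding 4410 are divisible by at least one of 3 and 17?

1470 + 259 − 86 = 1643

1643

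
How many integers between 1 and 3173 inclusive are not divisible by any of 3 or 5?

1693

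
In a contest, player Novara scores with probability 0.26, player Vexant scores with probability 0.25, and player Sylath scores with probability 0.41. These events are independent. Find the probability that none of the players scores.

P(none) = (1 − 0.26) × (1 − 0.25) × (1 − 0.41) = 0.74 × 0.75 × 0.59 = 0.32745

0.32745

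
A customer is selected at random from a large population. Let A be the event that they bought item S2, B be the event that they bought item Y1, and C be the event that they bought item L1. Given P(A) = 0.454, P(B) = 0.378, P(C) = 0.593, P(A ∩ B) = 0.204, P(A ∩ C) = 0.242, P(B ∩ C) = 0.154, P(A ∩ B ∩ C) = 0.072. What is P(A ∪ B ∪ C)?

By inclusion–exclusion:
P(A ∪ B ∪ C) = 0.454 + 0.378 + 0.593 − 0.204 − 0.242 − 0.154 + 0.072 = 0.897

0.897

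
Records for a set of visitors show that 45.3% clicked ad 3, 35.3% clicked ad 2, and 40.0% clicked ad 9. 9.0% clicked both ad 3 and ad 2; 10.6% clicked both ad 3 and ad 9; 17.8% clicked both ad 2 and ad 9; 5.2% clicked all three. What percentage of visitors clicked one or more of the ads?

88.4%

Inclusion–exclusion gives
P(≥1) = 45.3 + 35.3 + 40.0 − 9.0 − 10.6 − 17.8 + 5.2 = 88.4%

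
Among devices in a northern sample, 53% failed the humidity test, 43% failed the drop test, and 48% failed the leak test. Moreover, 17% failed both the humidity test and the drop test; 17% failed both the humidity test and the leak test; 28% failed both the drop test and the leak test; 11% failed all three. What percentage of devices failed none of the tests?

7%

P(at least one) = 53 + 43 + 48 − 17 − 17 − 28 + 11 = 93%
P(none) = 100% − 93% = 7%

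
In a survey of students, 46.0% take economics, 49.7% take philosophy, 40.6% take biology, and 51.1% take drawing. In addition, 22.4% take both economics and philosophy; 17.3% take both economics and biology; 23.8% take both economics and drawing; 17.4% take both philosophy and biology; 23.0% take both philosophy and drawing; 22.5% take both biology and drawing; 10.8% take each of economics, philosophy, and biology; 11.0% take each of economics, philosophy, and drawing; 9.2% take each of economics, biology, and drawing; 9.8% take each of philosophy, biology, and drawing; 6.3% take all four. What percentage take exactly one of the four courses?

P(exactly one) = 46.0 + 49.7 + 40.6 + 51.1 − 2·22.4 − 2·17.3 − 2·23.8 − 2·17.4 − 2·23.0 − 2·22.5 + 3·10.8 + 3·11.0 + 3·9.2 + 3·9.8 − 4·6.3 = 31.8%

31.8%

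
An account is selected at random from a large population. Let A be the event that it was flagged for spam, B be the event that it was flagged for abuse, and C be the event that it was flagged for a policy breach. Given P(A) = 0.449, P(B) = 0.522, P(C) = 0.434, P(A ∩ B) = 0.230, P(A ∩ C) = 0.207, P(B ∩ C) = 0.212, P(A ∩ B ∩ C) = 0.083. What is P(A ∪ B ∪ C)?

By inclusion-exclusion,
P(A ∪ B ∪ C) = 0.449 + 0.522 + 0.434 − 0.230 − 0.207 − 0.212 + 0.083 = 0.839

0.839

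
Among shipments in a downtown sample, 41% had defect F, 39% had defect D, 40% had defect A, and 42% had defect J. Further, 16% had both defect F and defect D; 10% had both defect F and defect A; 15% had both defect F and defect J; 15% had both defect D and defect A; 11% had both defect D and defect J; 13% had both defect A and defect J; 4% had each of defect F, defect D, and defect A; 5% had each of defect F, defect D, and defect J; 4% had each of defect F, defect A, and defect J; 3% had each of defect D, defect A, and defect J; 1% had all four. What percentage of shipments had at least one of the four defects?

97%

By inclusion-exclusion,
P(union) = 41 + 39 + 40 + 42 − 16 − 10 − 15 − 15 − 11 − 13 + 4 + 5 + 4 + 3 − 1 = 97%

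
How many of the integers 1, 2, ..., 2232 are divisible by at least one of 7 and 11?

492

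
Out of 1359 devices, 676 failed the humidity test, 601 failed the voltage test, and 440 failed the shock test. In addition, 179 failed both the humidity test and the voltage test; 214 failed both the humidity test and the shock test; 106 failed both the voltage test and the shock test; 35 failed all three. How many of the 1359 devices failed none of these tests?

Using inclusion–exclusion:
N(≥1) = 676 + 601 + 440 − 179 − 214 − 106 + 35 = 1253
None: 1359 − 1253 = 106

106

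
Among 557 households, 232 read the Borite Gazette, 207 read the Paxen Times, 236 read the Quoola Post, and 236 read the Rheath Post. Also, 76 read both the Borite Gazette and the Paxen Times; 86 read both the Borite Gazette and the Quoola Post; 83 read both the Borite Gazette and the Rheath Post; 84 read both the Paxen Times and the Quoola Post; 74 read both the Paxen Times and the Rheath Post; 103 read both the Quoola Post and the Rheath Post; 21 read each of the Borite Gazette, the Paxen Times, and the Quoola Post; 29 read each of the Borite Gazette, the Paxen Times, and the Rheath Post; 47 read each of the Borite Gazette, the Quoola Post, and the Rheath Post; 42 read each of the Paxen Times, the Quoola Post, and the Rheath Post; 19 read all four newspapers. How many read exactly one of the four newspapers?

240

Using the inclusion–exclusion count for exactly one event:
|exactly one| = 232 + 207 + 236 + 236 − 2·76 − 2·86 − 2·83 − 2·84 − 2·74 − 2·103 + 3·21 + 3·29 + 3·47 + 3·42 − 4·19 = 240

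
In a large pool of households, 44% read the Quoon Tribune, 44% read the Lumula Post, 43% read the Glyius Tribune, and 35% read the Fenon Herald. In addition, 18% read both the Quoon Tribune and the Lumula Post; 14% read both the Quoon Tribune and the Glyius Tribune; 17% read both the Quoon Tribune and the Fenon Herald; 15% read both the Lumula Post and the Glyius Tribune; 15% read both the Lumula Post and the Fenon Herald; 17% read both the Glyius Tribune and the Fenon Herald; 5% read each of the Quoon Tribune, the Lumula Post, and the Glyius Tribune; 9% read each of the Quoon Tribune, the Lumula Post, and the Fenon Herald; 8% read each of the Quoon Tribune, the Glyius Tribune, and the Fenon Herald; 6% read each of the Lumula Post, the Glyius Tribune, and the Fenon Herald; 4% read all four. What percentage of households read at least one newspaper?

94%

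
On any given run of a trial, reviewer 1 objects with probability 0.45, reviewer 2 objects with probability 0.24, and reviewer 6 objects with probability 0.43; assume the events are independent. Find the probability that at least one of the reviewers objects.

0.76174

Independence gives P(none) = ∏(1 − pᵢ).
P(none) = (1 − 0.45) × (1 − 0.24) × (1 − 0.43) = 0.55 × 0.76 × 0.57 = 0.23826
P(at least one) = 1 − 0.23826 = 0.76174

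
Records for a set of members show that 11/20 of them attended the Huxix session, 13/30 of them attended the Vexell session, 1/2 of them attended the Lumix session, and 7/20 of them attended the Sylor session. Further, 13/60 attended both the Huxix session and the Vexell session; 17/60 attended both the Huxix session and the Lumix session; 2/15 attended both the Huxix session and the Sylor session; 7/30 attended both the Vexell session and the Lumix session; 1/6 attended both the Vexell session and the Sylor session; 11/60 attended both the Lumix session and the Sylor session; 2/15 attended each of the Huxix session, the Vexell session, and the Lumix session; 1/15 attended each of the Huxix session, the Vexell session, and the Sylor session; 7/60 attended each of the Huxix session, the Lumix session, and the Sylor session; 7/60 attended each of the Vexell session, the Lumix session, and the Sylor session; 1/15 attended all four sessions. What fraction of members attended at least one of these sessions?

Apply inclusion-exclusion:
P(at least one) = 11/20 + 13/30 + 1/2 + 7/20 − 13/60 − 17/60 − 2/15 − 7/30 − 1/6 − 11/60 + 2/15 + 1/15 + 7/60 + 7/60 − 1/15 = 59/60

59/60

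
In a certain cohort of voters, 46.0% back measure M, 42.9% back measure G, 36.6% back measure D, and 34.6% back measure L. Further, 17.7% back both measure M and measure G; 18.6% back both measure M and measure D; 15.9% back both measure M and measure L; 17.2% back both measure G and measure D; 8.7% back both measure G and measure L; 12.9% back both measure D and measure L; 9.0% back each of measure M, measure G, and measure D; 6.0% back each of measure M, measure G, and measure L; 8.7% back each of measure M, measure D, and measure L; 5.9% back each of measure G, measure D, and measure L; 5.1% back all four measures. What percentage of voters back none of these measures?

6.4%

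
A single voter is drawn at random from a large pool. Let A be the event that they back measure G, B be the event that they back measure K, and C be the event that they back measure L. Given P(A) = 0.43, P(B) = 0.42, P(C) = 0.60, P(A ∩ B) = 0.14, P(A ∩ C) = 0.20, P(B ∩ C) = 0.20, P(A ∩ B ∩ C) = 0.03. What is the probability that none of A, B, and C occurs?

0.06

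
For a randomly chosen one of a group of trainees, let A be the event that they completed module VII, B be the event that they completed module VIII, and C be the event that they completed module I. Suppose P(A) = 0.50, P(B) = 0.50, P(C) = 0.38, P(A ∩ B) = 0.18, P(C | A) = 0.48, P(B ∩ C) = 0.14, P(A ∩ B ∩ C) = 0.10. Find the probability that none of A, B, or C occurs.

0.08

P(A ∩ C) = P(A)·P(C|A) = 0.50 × 0.48 = 0.24
By inclusion-exclusion,
P(A ∪ B ∪ C) = 0.50 + 0.50 + 0.38 − 0.18 − 0.24 − 0.14 + 0.10 = 0.92
P(none) = 1 − 0.92 = 0.08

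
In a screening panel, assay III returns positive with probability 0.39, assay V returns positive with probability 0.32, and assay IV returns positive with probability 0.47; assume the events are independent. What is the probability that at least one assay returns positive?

0.780156

P(none) = (1 − 0.39) × (1 − 0.32) × (1 − 0.47) = 0.61 × 0.68 × 0.53 = 0.219844
P(at least one) = 1 − 0.219844 = 0.780156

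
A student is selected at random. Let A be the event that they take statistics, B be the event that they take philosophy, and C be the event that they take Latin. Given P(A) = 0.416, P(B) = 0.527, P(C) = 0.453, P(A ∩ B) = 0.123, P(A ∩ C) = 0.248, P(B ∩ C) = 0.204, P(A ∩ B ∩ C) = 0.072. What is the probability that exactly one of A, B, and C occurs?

0.462

By inclusion–exclusion (exactly-one form):
P(exactly one) = 0.416 + 0.527 + 0.453 − 2·0.123 − 2·0.248 − 2·0.204 + 3·0.072 = 0.462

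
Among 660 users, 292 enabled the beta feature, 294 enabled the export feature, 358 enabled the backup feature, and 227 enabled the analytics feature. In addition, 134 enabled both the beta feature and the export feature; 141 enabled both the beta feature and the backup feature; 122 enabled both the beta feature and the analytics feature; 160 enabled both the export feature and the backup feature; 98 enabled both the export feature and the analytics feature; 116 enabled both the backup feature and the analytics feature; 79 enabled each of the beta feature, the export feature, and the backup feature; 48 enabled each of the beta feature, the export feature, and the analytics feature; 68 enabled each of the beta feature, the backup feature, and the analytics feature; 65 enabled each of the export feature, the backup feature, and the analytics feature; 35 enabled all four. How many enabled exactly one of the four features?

269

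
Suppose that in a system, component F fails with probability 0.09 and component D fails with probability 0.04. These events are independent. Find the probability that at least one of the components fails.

Independence gives P(none) = ∏(1 − pᵢ).
P(none) = (1 − 0.09) × (1 − 0.04) = 0.91 × 0.96 = 0.8736
P(at least one) = 1 − 0.8736 = 0.1264

0.1264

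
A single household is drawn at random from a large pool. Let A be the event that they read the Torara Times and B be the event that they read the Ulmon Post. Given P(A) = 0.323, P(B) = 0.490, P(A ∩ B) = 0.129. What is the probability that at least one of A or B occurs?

Apply inclusion-exclusion:
P(A ∪ B) = 0.323 + 0.490 − 0.129 = 0.684

0.684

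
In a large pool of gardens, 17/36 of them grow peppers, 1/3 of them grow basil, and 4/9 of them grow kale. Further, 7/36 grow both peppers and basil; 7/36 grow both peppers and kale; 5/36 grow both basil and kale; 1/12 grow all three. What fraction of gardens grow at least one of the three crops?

29/36

P(at least one) = 17/36 + 1/3 + 4/9 − 7/36 − 7/36 − 5/36 + 1/12 = 29/36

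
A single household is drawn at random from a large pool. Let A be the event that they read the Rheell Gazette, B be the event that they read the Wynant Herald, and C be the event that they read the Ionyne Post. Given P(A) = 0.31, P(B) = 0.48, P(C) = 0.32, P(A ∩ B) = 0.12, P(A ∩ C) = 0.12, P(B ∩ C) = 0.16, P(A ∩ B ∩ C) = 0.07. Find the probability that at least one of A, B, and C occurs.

0.78

P(A ∪ B ∪ C) = 0.31 + 0.48 + 0.32 − 0.12 − 0.12 − 0.16 + 0.07 = 0.78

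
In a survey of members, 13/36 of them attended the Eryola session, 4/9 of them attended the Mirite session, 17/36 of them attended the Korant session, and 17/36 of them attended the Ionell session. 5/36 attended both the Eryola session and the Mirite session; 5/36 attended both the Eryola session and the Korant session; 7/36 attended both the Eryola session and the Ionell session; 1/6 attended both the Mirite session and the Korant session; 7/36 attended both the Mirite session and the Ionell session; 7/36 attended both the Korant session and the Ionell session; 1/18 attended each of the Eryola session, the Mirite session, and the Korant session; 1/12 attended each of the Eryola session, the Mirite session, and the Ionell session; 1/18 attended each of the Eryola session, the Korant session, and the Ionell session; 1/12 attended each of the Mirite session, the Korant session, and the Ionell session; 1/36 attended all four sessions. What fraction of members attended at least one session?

P(≥1) = 13/36 + 4/9 + 17/36 + 17/36 − 5/36 − 5/36 − 7/36 − 1/6 − 7/36 − 7/36 + 1/18 + 1/12 + 1/18 + 1/12 − 1/36 = 35/36

35/36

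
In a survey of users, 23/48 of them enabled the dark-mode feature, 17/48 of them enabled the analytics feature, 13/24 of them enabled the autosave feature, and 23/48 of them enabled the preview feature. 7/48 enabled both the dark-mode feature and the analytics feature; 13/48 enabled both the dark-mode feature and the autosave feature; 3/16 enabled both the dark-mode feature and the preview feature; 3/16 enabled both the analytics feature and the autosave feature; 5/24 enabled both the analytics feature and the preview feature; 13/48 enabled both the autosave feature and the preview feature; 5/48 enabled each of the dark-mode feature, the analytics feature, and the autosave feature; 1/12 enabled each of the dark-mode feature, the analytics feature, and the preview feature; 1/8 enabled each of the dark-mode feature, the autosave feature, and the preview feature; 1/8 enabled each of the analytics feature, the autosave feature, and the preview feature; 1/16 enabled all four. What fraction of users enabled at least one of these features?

23/24

Apply inclusion-exclusion:
P(at least one) = 23/48 + 17/48 + 13/24 + 23/48 − 7/48 − 13/48 − 3/16 − 3/16 − 5/24 − 13/48 + 5/48 + 1/12 + 1/8 + 1/8 − 1/16 = 23/24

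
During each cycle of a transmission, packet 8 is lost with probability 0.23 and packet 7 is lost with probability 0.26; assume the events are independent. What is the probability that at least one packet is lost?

P(none) = (1 − 0.23) × (1 − 0.26) = 0.77 × 0.74 = 0.5698
P(at least one) = 1 − 0.5698 = 0.4302

0.4302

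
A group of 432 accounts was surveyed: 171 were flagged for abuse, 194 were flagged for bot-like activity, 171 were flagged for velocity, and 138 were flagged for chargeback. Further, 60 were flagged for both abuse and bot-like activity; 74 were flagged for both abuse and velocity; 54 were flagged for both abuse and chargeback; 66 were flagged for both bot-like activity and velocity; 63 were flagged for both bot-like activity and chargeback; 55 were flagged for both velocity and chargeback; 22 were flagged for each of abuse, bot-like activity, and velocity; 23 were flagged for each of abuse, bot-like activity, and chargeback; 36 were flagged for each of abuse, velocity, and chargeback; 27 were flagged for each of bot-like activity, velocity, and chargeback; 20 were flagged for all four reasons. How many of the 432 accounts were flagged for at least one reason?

390

|union| = 171 + 194 + 171 + 138 − 60 − 74 − 54 − 66 − 63 − 55 + 22 + 23 + 36 + 27 − 20 = 390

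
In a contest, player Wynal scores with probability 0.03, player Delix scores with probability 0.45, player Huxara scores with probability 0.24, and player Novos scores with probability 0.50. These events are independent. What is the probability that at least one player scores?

0.79727

P(none) = (1 − 0.03) × (1 − 0.45) × (1 − 0.24) × (1 − 0.50) = 0.97 × 0.55 × 0.76 × 0.50 = 0.20273
P(at least one) = 1 − 0.20273 = 0.79727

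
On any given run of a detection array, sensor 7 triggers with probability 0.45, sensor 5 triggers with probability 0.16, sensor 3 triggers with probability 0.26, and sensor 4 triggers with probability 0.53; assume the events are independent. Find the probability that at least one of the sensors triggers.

Independence gives P(none) = ∏(1 − pᵢ).
P(none) = (1 − 0.45) × (1 − 0.16) × (1 − 0.26) × (1 − 0.53) = 0.55 × 0.84 × 0.74 × 0.47 = 0.1606836
P(at least one) = 1 − 0.1606836 = 0.8393164

0.8393164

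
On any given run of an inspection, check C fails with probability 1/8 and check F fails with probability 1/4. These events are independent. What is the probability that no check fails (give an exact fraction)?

Independence gives P(none) = ∏(1 − pᵢ).
P(none) = (1 − 1/8) × (1 − 1/4) = 7/8 × 3/4 = 21/32

21/32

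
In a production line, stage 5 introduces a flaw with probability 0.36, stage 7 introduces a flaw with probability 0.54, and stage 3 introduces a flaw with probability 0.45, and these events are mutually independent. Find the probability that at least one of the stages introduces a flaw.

Independence gives P(none) = ∏(1 − pᵢ).
P(none) = (1 − 0.36) × (1 − 0.54) × (1 − 0.45) = 0.64 × 0.46 × 0.55 = 0.16192
P(at least one) = 1 − 0.16192 = 0.83808

0.83808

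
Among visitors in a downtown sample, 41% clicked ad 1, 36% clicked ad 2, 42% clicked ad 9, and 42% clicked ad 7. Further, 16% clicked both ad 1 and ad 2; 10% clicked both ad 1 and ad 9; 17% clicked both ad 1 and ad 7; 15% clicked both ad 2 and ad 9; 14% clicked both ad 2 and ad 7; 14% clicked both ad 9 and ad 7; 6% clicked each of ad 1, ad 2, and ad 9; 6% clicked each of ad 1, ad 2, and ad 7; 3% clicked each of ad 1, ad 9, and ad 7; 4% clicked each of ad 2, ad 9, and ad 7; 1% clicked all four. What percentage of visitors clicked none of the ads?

Apply inclusion-exclusion:
P(≥1) = 41 + 36 + 42 + 42 − 16 − 10 − 17 − 15 − 14 − 14 + 6 + 6 + 3 + 4 − 1 = 93%
P(none) = 100% − 93% = 7%

7%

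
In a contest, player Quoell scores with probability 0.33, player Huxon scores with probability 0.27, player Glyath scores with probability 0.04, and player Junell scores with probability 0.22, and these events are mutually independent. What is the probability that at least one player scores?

Independence gives P(none) = ∏(1 − pᵢ).
P(none) = (1 − 0.33) × (1 − 0.27) × (1 − 0.04) × (1 − 0.22) = 0.67 × 0.73 × 0.96 × 0.78 = 0.36623808
P(at least one) = 1 − 0.36623808 = 0.63376192

0.63376192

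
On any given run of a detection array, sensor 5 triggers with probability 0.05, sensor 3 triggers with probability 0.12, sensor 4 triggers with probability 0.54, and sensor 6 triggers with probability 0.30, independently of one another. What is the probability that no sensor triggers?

P(none) = (1 − 0.05) × (1 − 0.12) × (1 − 0.54) × (1 − 0.30) = 0.95 × 0.88 × 0.46 × 0.70 = 0.269192

0.269192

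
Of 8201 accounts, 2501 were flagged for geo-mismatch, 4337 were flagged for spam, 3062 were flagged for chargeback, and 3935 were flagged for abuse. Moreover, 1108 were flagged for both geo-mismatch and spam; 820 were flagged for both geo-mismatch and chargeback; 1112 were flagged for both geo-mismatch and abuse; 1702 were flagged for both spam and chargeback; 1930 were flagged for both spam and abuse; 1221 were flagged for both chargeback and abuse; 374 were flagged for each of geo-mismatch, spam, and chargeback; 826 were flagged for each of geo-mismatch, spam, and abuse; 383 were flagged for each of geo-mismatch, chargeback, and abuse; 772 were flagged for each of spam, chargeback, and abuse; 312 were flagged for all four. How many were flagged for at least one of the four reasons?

By inclusion–exclusion:
|at least one| = 2501 + 4337 + 3062 + 3935 − 1108 − 820 − 1112 − 1702 − 1930 − 1221 + 374 + 826 + 383 + 772 − 312 = 7985

7985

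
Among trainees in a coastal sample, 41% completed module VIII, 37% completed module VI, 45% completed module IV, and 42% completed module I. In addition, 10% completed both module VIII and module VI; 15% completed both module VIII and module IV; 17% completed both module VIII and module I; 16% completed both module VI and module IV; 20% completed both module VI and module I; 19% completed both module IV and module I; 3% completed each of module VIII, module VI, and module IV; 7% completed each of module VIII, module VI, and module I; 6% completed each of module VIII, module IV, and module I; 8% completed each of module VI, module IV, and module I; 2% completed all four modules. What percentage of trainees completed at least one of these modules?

90%

Using inclusion–exclusion:
P(at least one) = 41 + 37 + 45 + 42 − 10 − 15 − 17 − 16 − 20 − 19 + 3 + 7 + 6 + 8 − 2 = 90%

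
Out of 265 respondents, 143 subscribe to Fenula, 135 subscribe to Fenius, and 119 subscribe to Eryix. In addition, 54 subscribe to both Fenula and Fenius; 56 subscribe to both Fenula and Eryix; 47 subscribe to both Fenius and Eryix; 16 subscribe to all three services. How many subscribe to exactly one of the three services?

131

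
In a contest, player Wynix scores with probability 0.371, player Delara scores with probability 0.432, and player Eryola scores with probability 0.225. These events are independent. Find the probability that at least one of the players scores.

0.7231142

P(none) = (1 − 0.371) × (1 − 0.432) × (1 − 0.225) = 0.629 × 0.568 × 0.775 = 0.2768858
P(at least one) = 1 − 0.2768858 = 0.7231142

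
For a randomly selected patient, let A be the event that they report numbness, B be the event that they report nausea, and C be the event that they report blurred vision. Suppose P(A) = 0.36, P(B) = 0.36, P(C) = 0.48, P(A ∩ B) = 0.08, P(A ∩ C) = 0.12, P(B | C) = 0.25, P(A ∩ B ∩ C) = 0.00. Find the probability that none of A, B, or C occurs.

0.12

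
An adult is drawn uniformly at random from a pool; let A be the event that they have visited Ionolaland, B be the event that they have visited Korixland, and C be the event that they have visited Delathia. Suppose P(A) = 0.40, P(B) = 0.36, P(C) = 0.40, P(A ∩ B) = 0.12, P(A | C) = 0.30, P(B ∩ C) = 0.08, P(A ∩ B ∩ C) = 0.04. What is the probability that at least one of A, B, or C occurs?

0.88

P(A ∩ C) = P(C)·P(A|C) = 0.40 × 0.30 = 0.12
P(A ∪ B ∪ C) = 0.40 + 0.36 + 0.40 − 0.12 − 0.12 − 0.08 + 0.04 = 0.88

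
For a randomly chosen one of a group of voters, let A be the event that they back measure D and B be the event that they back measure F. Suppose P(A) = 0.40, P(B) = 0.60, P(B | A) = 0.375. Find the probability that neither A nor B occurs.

P(A ∩ B) = P(A)·P(B|A) = 0.40 × 0.375 = 0.15
P(A ∪ B) = 0.40 + 0.60 − 0.15 = 0.85
P(none) = 1 − 0.85 = 0.15

0.15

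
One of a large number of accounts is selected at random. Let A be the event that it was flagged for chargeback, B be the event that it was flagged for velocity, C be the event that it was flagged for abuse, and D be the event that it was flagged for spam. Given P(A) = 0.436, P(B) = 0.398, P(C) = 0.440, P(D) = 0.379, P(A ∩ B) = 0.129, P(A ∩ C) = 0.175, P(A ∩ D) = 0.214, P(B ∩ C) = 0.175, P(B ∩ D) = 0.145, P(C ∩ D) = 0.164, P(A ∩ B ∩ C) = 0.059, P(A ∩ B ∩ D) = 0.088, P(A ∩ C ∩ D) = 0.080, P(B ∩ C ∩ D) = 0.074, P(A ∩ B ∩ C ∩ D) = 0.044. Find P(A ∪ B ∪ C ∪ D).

0.908

P(A ∪ B ∪ C ∪ D) = 0.436 + 0.398 + 0.440 + 0.379 − 0.129 − 0.175 − 0.214 − 0.175 − 0.145 − 0.164 + 0.059 + 0.088 + 0.080 + 0.074 − 0.044 = 0.908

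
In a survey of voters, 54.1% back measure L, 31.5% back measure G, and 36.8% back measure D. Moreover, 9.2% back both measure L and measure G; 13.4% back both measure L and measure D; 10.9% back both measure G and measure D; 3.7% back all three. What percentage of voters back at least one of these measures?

P(union) = 54.1 + 31.5 + 36.8 − 9.2 − 13.4 − 10.9 + 3.7 = 92.6%

92.6%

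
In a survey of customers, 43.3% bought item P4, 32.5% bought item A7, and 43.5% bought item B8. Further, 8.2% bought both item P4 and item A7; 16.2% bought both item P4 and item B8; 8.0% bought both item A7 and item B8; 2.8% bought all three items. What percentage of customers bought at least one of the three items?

P(≥1) = 43.3 + 32.5 + 43.5 − 8.2 − 16.2 − 8.0 + 2.8 = 89.7%

89.7%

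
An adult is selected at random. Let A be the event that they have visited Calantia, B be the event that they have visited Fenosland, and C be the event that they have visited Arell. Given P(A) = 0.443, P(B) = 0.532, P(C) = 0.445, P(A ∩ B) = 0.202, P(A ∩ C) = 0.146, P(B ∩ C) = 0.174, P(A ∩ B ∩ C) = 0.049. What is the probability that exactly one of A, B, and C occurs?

P(exactly one) = 0.443 + 0.532 + 0.445 − 2·0.202 − 2·0.146 − 2·0.174 + 3·0.049 = 0.523

0.523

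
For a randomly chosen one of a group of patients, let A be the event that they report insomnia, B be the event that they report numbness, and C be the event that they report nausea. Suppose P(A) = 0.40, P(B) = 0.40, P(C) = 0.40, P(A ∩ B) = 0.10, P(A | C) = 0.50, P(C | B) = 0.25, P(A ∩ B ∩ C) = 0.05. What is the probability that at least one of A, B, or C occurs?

P(A ∩ C) = P(C)·P(A|C) = 0.40 × 0.50 = 0.20
P(B ∩ C) = P(B)·P(C|B) = 0.40 × 0.25 = 0.10
Inclusion–exclusion gives
P(A ∪ B ∪ C) = 0.40 + 0.40 + 0.40 − 0.10 − 0.20 − 0.10 + 0.05 = 0.85

0.85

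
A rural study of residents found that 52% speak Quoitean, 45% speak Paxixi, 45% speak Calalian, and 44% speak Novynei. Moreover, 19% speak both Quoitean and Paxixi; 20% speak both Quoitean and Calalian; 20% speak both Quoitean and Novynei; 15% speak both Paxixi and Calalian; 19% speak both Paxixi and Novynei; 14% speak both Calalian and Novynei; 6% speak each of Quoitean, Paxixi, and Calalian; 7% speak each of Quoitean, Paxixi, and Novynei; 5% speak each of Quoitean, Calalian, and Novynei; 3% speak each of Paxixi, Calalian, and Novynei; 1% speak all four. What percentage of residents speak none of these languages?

1%

P(at least one) = 52 + 45 + 45 + 44 − 19 − 20 − 20 − 15 − 19 − 14 + 6 + 7 + 5 + 3 − 1 = 99%
P(none) = 100% − 99% = 1%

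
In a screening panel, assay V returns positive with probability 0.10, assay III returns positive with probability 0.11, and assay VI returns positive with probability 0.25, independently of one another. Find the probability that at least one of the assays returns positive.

0.39925

P(none) = (1 − 0.10) × (1 − 0.11) × (1 − 0.25) = 0.90 × 0.89 × 0.75 = 0.60075
P(at least one) = 1 − 0.60075 = 0.39925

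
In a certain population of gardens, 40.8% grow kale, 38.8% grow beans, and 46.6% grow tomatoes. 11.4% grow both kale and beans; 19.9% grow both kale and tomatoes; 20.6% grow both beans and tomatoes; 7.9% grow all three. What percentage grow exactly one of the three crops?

46.1%

Using the inclusion–exclusion count for exactly one event:
P(exactly one) = 40.8 + 38.8 + 46.6 − 2·11.4 − 2·19.9 − 2·20.6 + 3·7.9 = 46.1%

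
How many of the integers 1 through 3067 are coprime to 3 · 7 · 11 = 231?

By inclusion–exclusion:
1022 + 438 + 278 − 146 − 92 − 39 + 13 = 1474
3067 − 1474 = 1593

1593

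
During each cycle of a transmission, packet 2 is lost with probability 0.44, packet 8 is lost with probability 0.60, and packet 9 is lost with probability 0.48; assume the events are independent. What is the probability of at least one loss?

0.88352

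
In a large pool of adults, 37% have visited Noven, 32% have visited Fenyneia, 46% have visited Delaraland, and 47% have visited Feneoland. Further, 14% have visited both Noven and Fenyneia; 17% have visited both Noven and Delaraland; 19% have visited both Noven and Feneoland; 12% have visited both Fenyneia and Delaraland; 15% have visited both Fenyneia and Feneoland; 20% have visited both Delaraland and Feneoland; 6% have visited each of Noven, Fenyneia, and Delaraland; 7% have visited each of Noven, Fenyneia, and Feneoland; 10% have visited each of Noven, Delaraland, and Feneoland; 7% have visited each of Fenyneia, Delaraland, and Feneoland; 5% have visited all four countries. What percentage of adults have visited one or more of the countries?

90%

By inclusion–exclusion:
P(union) = 37 + 32 + 46 + 47 − 14 − 17 − 19 − 12 − 15 − 20 + 6 + 7 + 10 + 7 − 5 = 90%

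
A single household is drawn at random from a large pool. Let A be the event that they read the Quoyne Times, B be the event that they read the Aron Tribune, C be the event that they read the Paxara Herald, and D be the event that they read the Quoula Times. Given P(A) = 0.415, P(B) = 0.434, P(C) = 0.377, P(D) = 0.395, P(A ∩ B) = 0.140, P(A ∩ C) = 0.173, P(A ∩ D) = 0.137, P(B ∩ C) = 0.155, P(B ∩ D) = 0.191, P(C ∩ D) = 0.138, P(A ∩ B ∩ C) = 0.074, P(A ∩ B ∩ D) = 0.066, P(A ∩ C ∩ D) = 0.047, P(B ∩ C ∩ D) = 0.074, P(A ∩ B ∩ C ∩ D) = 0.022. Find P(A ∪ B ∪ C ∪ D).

By inclusion-exclusion,
P(A ∪ B ∪ C ∪ D) = 0.415 + 0.434 + 0.377 + 0.395 − 0.140 − 0.173 − 0.137 − 0.155 − 0.191 − 0.138 + 0.074 + 0.066 + 0.047 + 0.074 − 0.022 = 0.926

0.926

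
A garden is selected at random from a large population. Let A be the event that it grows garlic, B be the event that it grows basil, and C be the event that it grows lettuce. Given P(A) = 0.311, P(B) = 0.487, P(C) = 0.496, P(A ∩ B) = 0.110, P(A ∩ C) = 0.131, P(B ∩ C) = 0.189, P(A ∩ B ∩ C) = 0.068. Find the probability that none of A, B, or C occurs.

0.068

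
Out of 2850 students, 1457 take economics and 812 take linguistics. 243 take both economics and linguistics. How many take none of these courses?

824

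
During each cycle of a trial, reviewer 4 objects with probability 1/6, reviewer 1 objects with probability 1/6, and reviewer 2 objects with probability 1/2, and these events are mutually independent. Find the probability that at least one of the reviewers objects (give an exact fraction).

47/72

Independence gives P(none) = ∏(1 − pᵢ).
P(none) = (1 − 1/6) × (1 − 1/6) × (1 − 1/2) = 5/6 × 5/6 × 1/2 = 25/72
P(at least one) = 1 − 25/72 = 47/72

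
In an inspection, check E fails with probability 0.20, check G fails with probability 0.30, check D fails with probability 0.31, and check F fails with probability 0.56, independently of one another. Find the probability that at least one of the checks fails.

0.829984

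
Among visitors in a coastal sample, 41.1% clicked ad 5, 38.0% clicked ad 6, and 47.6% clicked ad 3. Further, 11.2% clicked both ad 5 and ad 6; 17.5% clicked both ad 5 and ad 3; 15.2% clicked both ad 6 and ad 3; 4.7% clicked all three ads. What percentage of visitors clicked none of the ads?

Apply inclusion-exclusion:
P(at least one) = 41.1 + 38.0 + 47.6 − 11.2 − 17.5 − 15.2 + 4.7 = 87.5%
P(none) = 100% − 87.5% = 12.5%

12.5%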